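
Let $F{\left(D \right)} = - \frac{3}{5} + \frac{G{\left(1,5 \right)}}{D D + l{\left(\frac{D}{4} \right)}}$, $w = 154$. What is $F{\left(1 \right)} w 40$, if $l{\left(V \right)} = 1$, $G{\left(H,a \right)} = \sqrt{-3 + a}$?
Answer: $-3696 + 3080 \sqrt{2} \approx 659.78$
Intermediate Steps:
$F{\left(D \right)} = - \frac{3}{5} + \frac{\sqrt{2}}{1 + D^{2}}$ ($F{\left(D \right)} = - \frac{3}{5} + \frac{\sqrt{-3 + 5}}{D D + 1} = \left(-3\right) \frac{1}{5} + \frac{\sqrt{2}}{D^{2} + 1} = - \frac{3}{5} + \frac{\sqrt{2}}{1 + D^{2}}$)
$F{\left(1 \right)} w 40 = \frac{-3 - 3 \cdot 1^{2} + 5 \sqrt{2}}{5 \left(1 + 1^{2}\right)} 154 \cdot 40 = \frac{-3 - 3 + 5 \sqrt{2}}{5 \left(1 + 1\right)} 154 \cdot 40 = \frac{-3 - 3 + 5 \sqrt{2}}{5 \cdot 2} \cdot 154 \cdot 40 = \frac{1}{5} \cdot \frac{1}{2} \left(-6 + 5 \sqrt{2}\right) 154 \cdot 40 = \left(- \frac{3}{5} + \frac{\sqrt{2}}{2}\right) 154 \cdot 40 = \left(- \frac{462}{5} + 77 \sqrt{2}\right) 40 = -3696 + 3080 \sqrt{2}$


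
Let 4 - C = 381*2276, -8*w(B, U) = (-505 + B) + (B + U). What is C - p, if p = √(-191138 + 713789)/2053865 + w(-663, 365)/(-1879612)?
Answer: -6519637219363/7518448 - √522651/2053865 ≈ -8.6715e+5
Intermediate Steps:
w(B, U) = 505/8 - B/4 - U/8 (w(B, U) = -((-505 + B) + (B + U))/8 = -(-505 + U + 2*B)/8 = 505/8 - B/4 - U/8)
C = -867152 (C = 4 - 381*2276 = 4 - 1*867156 = 4 - 867156 = -867152)
p = -733/7518448 + √522651/2053865 (p = √(-191138 + 713789)/2053865 + (505/8 - ¼*(-663) - ⅛*365)/(-1879612) = √522651*(1/2053865) + (505/8 + 663/4 - 365/8)*(-1/1879612) = √522651/2053865 + (733/4)*(-1/1879612) = √522651/2053865 - 733/7518448 = -733/7518448 + √522651/2053865 ≈ 0.00025450)
C - p = -867152 - (-733/7518448 + √522651/2053865) = -867152 + (733/7518448 - √522651/2053865) = -6519637219363/7518448 - √522651/2053865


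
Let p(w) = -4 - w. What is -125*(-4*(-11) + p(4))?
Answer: -4500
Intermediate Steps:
-125*(-4*(-11) + p(4)) = -125*(-4*(-11) + (-4 - 1*4)) = -125*(44 + (-4 - 4)) = -125*(44 - 8) = -125*36 = -4500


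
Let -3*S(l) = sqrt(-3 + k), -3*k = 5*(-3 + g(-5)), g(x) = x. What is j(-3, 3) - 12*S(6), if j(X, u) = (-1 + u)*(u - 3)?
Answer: 4*sqrt(93)/3 ≈ 12.858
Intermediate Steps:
j(X, u) = (-1 + u)*(-3 + u)
k = 40/3 (k = -5*(-3 - 5)/3 = -5*(-8)/3 = -1/3*(-40) = 40/3 ≈ 13.333)
S(l) = -sqrt(93)/9 (S(l) = -sqrt(-3 + 40/3)/3 = -sqrt(93)/9)
j(-3, 3) - 12*S(6) = (3 + 3**2 - 4*3) - (-4)*sqrt(93)/3 = (3 + 9 - 12) + 4*sqrt(93)/3 = 0 + 4*sqrt(93)/3 = 4*sqrt(93)/3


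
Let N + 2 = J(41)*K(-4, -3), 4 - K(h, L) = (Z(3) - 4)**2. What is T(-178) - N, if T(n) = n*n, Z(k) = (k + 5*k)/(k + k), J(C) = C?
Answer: 31563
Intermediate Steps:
Z(k) = 3 (Z(k) = (6*k)/((2*k)) = (6*k)*(1/(2*k)) = 3)
T(n) = n**2
K(h, L) = 3 (K(h, L) = 4 - (3 - 4)**2 = 4 - 1*(-1)**2 = 4 - 1*1 = 4 - 1 = 3)
N = 121 (N = -2 + 41*3 = -2 + 123 = 121)
T(-178) - N = (-178)**2 - 1*121 = 31684 - 121 = 31563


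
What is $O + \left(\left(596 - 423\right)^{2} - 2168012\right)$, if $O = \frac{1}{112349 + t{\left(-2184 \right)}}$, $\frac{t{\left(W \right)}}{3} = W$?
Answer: $- \frac{226202767150}{105797} \approx -2.1381 \cdot 10^{6}$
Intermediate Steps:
$t{\left(W \right)} = 3 W$
$O = \frac{1}{105797}$ ($O = \frac{1}{112349 + 3 \left(-2184\right)} = \frac{1}{112349 - 6552} = \frac{1}{105797} \approx 9.4521 \cdot 10^{-6}$)
$O + \left(\left(596 - 423\right)^{2} - 2168012\right) = \frac{1}{105797} + \left(\left(596 - 423\right)^{2} - 2168012\right) = \frac{1}{105797} - \left(2168012 - 173^{2}\right) = \frac{1}{105797} + \left(29929 - 2168012\right) = \frac{1}{105797} - 2138083 = - \frac{226202767150}{105797}$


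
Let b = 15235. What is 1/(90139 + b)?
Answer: 1/105374 ≈ 9.4900e-6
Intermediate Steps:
1/(90139 + b) = 1/(90139 + 15235) = 1/105374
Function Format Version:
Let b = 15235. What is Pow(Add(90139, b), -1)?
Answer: Rational(1, 105374) ≈ 9.4900e-6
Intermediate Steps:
Pow(Add(90139, b), -1) = Pow(Add(90139, 15235), -1) = Pow(105374, -1) = Rational(1, 105374)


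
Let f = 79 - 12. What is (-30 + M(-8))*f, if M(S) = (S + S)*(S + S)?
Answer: 15142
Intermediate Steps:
M(S) = 4*S² (M(S) = (2*S)*(2*S) = 4*S²)
f = 67
(-30 + M(-8))*f = (-30 + 4*(-8)²)*67 = (-30 + 4*64)*67 = (-30 + 256)*67 = 226*67 = 15142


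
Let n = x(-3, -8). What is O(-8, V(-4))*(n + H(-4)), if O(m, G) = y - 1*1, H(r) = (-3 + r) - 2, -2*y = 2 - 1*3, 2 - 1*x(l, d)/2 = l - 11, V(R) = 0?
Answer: -23/2 ≈ -11.500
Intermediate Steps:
x(l, d) = 26 - 2*l (x(l, d) = 4 - 2*(l - 11) = 4 - 2*(-11 + l) = 4 + (22 - 2*l) = 26 - 2*l)
y = ½ (y = -(2 - 1*3)/2 = -(2 - 3)/2 = -½*(-1) = ½ ≈ 0.50000)
H(r) = -5 + r
O(m, G) = -½ (O(m, G) = ½ - 1*1 = ½ - 1 = -½)
n = 32 (n = 26 - 2*(-3) = 26 + 6 = 32)
O(-8, V(-4))*(n + H(-4)) = -(32 + (-5 - 4))/2 = -(32 - 9)/2 = -½*23 = -23/2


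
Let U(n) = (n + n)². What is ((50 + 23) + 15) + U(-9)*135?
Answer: 43828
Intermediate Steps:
U(n) = 4*n² (U(n) = (2*n)² = 4*n²)
((50 + 23) + 15) + U(-9)*135 = ((50 + 23) + 15) + (4*(-9)²)*135 = (73 + 15) + (4*81)*135 = 88 + 324*135 = 88 + 43740 = 43828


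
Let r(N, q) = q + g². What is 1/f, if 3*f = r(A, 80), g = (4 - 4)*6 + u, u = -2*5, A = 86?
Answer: 1/60 ≈ 0.016667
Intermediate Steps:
u = -10
g = -10 (g = (4 - 4)*6 - 10 = 0*6 - 10 = 0 - 10 = -10)
r(N, q) = 100 + q (r(N, q) = q + (-10)² = q + 100 = 100 + q)
f = 60 (f = (100 + 80)/3 = (⅓)*180 = 60)
1/f = 1/60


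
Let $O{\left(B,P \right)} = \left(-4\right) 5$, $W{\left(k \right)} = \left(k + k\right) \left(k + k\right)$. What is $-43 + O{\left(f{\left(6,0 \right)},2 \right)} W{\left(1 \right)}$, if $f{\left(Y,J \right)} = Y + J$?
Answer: $-123$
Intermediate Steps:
$W{\left(k \right)} = 4 k^{2}$ ($W{\left(k \right)} = 2 k 2 k = 4 k^{2}$)
$f{\left(Y,J \right)} = J + Y$
$O{\left(B,P \right)} = -20$
$-43 + O{\left(f{\left(6,0 \right)},2 \right)} W{\left(1 \right)} = -43 - 20 \cdot 4 \cdot 1^{2} = -43 - 20 \cdot 4 \cdot 1 = -43 - 80 = -123$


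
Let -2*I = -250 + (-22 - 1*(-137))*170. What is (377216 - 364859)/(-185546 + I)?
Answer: -12357/195196 ≈ -0.063306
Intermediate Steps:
I = -9650 (I = -(-250 + (-22 - 1*(-137))*170)/2 = -(-250 + (-22 + 137)*170)/2 = -(-250 + 115*170)/2 = -(-250 + 19550)/2 = -1/2*19300 = -9650)
(377216 - 364859)/(-185546 + I) = (377216 - 364859)/(-185546 - 9650) = 12357/(-195196) = 12357*(-1/195196) = -12357/195196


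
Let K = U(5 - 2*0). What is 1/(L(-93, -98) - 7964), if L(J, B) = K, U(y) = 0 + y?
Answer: -1/7959 ≈ -0.00012564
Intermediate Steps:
U(y) = y
K = 5 (K = 5 - 2*0 = 5 + 0 = 5)
L(J, B) = 5
1/(L(-93, -98) - 7964) = 1/(5 - 7964) = 1/(-7959) = -1/7959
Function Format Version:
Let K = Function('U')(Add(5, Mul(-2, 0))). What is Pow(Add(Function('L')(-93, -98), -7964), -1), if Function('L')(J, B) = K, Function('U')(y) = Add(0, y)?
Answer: Rational(-1, 7959) ≈ -0.00012564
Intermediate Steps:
Function('U')(y) = y
K = 5 (K = Add(5, Mul(-2, 0)) = Add(5, 0) = 5)
Function('L')(J, B) = 5
Pow(Add(Function('L')(-93, -98), -7964), -1) = Pow(Add(5, -7964), -1) = Pow(-7959, -1) = Rational(-1, 7959)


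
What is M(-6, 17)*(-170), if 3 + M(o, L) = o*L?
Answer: 17850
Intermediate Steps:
M(o, L) = -3 + L*o (M(o, L) = -3 + o*L = -3 + L*o)
M(-6, 17)*(-170) = (-3 + 17*(-6))*(-170) = (-3 - 102)*(-170) = -105*(-170) = 17850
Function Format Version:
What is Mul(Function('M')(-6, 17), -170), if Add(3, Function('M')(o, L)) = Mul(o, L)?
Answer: 17850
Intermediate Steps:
Function('M')(o, L) = Add(-3, Mul(L, o)) (Function('M')(o, L) = Add(-3, Mul(o, L)) = Add(-3, Mul(L, o)))
Mul(Function('M')(-6, 17), -170) = Mul(Add(-3, Mul(17, -6)), -170) = Mul(Add(-3, -102), -170) = Mul(-105, -170) = 17850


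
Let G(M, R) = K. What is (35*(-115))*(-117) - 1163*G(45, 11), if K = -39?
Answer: 516282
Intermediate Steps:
G(M, R) = -39
(35*(-115))*(-117) - 1163*G(45, 11) = (35*(-115))*(-117) - 1163*(-39) = -4025*(-117) - 1*(-45357) = 470925 + 45357 = 516282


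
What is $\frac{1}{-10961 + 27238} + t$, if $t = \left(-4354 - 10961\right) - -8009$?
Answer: $- \frac{118919761}{16277} \approx -7306.0$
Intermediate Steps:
$t = -7306$ ($t = -15315 + 8009 = -7306$)
$\frac{1}{-10961 + 27238} + t = \frac{1}{-10961 + 27238} - 7306 = \frac{1}{16277} - 7306 = - \frac{118919761}{16277}$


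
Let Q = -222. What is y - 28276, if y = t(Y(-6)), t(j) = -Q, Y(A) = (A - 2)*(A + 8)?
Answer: -28054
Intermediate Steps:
Y(A) = (-2 + A)*(8 + A)
t(j) = 222 (t(j) = -1*(-222) = 222)
y = 222
y - 28276 = 222 - 28276 = -28054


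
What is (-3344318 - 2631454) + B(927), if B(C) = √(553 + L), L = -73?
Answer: -5975772 + 4*√30 ≈ -5.9758e+6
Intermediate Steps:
B(C) = 4*√30 (B(C) = √(553 - 73) = √480 = 4*√30)
(-3344318 - 2631454) + B(927) = (-3344318 - 2631454) + 4*√30 = -5975772 + 4*√30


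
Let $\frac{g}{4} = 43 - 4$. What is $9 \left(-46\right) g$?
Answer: $-64584$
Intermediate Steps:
$g = 156$ ($g = 4 \left(43 - 4\right) = 4 \cdot 39 = 156$)
$9 \left(-46\right) g = 9 \left(-46\right) 156 = \left(-414\right) 156 = -64584$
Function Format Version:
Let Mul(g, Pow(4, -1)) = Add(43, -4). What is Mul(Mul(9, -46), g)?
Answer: -64584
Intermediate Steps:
g = 156 (g = Mul(4, Add(43, -4)) = Mul(4, 39) = 156)
Mul(Mul(9, -46), g) = Mul(Mul(9, -46), 156) = Mul(-414, 156) = -64584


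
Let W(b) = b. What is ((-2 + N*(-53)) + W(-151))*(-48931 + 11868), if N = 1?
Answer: 7634978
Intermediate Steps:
((-2 + N*(-53)) + W(-151))*(-48931 + 11868) = ((-2 + 1*(-53)) - 151)*(-48931 + 11868) = ((-2 - 53) - 151)*(-37063) = (-55 - 151)*(-37063) = -206*(-37063) = 7634978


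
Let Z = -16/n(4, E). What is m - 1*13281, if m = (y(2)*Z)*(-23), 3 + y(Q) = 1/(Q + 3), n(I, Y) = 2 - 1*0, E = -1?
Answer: -68981/5 ≈ -13796.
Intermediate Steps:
n(I, Y) = 2 (n(I, Y) = 2 + 0 = 2)
Z = -8 (Z = -16/2 = -16*½ = -8)
y(Q) = -3 + 1/(3 + Q) (y(Q) = -3 + 1/(Q + 3) = -3 + 1/(3 + Q))
m = -2576/5 (m = (((-8 - 3*2)/(3 + 2))*(-8))*(-23) = (((-8 - 6)/5)*(-8))*(-23) = (((⅕)*(-14))*(-8))*(-23) = -14/5*(-8)*(-23) = (112/5)*(-23) = -2576/5 ≈ -515.20)
m - 1*13281 = -2576/5 - 1*13281 = -2576/5 - 13281 = -68981/5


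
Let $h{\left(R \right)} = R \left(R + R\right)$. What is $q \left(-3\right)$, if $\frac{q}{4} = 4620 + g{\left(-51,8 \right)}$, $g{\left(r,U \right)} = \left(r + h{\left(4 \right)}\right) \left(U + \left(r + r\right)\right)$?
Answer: $-76872$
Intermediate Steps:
$h{\left(R \right)} = 2 R^{2}$ ($h{\left(R \right)} = R 2 R = 2 R^{2}$)
$g{\left(r,U \right)} = \left(32 + r\right) \left(U + 2 r\right)$ ($g{\left(r,U \right)} = \left(r + 2 \cdot 4^{2}\right) \left(U + \left(r + r\right)\right) = \left(r + 2 \cdot 16\right) \left(U + 2 r\right) = \left(r + 32\right) \left(U + 2 r\right) = \left(32 + r\right) \left(U + 2 r\right)$)
$q = 25624$ ($q = 4 \left(4620 + \left(2 \left(-51\right)^{2} + 32 \cdot 8 + 64 \left(-51\right) + 8 \left(-51\right)\right)\right) = 4 \left(4620 + \left(2 \cdot 2601 + 256 - 3264 - 408\right)\right) = 4 \left(4620 + \left(5202 + 256 - 3264 - 408\right)\right) = 4 \left(4620 + 1786\right) = 4 \cdot 6406 = 25624$)
$q \left(-3\right) = 25624 \left(-3\right) = -76872$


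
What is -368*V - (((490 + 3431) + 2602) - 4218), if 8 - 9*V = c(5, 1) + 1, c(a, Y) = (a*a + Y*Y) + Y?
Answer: -13385/9 ≈ -1487.2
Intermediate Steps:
c(a, Y) = Y + Y**2 + a**2 (c(a, Y) = (a**2 + Y**2) + Y = (Y**2 + a**2) + Y = Y + Y**2 + a**2)
V = -20/9 (V = 8/9 - ((1 + 1**2 + 5**2) + 1)/9 = 8/9 - ((1 + 1 + 25) + 1)/9 = 8/9 - (27 + 1)/9 = 8/9 - 1/9*28 = 8/9 - 28/9 = -20/9 ≈ -2.2222)
-368*V - (((490 + 3431) + 2602) - 4218) = -368*(-20/9) - (((490 + 3431) + 2602) - 4218) = 7360/9 - ((3921 + 2602) - 4218) = 7360/9 - (6523 - 4218) = 7360/9 - 1*2305 = 7360/9 - 2305 = -13385/9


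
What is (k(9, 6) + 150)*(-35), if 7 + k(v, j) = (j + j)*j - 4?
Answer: -7385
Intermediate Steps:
k(v, j) = -11 + 2*j**2 (k(v, j) = -7 + ((j + j)*j - 4) = -7 + ((2*j)*j - 4) = -7 + (2*j**2 - 4) = -7 + (-4 + 2*j**2) = -11 + 2*j**2)
(k(9, 6) + 150)*(-35) = ((-11 + 2*6**2) + 150)*(-35) = ((-11 + 2*36) + 150)*(-35) = ((-11 + 72) + 150)*(-35) = (61 + 150)*(-35) = 211*(-35) = -7385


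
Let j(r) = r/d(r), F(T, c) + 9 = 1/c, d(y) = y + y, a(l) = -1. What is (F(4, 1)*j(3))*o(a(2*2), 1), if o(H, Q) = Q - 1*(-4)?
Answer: -20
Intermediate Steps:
d(y) = 2*y
F(T, c) = -9 + 1/c
j(r) = ½ (j(r) = r/((2*r)) = r*(1/(2*r)) = ½)
o(H, Q) = 4 + Q (o(H, Q) = Q + 4 = 4 + Q)
(F(4, 1)*j(3))*o(a(2*2), 1) = ((-9 + 1/1)*(½))*(4 + 1) = ((-9 + 1)*(½))*5 = -8*½*5 = -4*5 = -20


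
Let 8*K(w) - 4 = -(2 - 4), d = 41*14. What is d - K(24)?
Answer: 2293/4 ≈ 573.25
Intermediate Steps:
d = 574
K(w) = ¾ (K(w) = ½ + (-(2 - 4))/8 = ½ + (-1*(-2))/8 = ½ + (⅛)*2 = ½ + ¼ = ¾)
d - K(24) = 574 - 1*¾ = 574 - ¾ = 2293/4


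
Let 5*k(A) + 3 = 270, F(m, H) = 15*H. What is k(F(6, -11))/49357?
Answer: 267/246785 ≈ 0.0010819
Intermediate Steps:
k(A) = 267/5 (k(A) = -3/5 + (1/5)*270 = -3/5 + 54 = 267/5)
k(F(6, -11))/49357 = (267/5)/49357 = (267/5)*(1/49357) = 267/246785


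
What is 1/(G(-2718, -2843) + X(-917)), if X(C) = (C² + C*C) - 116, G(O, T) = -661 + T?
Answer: 1/1678158 ≈ 5.9589e-7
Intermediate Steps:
X(C) = -116 + 2*C² (X(C) = (C² + C²) - 116 = 2*C² - 116 = -116 + 2*C²)
1/(G(-2718, -2843) + X(-917)) = 1/((-661 - 2843) + (-116 + 2*(-917)²)) = 1/(-3504 + (-116 + 2*840889)) = 1/(-3504 + (-116 + 1681778)) = 1/(-3504 + 1681662) = 1/1678158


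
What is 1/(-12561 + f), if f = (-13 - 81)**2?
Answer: -1/3725 ≈ -0.00026846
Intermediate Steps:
f = 8836 (f = (-94)**2 = 8836)
1/(-12561 + f) = 1/(-12561 + 8836) = 1/(-3725) = -1/3725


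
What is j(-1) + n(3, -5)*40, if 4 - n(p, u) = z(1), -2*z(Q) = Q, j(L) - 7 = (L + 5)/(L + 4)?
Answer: 565/3 ≈ 188.33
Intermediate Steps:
j(L) = 7 + (5 + L)/(4 + L) (j(L) = 7 + (L + 5)/(L + 4) = 7 + (5 + L)/(4 + L))
z(Q) = -Q/2
n(p, u) = 9/2 (n(p, u) = 4 - (-1)/2 = 4 - 1*(-½) = 4 + ½ = 9/2)
j(-1) + n(3, -5)*40 = (33 + 8*(-1))/(4 - 1) + (9/2)*40 = (33 - 8)/3 + 180 = (⅓)*25 + 180 = 25/3 + 180 = 565/3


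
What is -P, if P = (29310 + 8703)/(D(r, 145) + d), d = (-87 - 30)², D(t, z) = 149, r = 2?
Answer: -38013/13838 ≈ -2.7470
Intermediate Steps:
d = 13689 (d = (-117)² = 13689)
P = 38013/13838 (P = (29310 + 8703)/(149 + 13689) = 38013/13838 ≈ 2.7470)
-P = -1*38013/13838 = -38013/13838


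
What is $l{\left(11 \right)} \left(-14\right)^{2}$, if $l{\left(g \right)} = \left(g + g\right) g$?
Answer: $47432$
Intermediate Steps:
$l{\left(g \right)} = 2 g^{2}$ ($l{\left(g \right)} = 2 g g = 2 g^{2}$)
$l{\left(11 \right)} \left(-14\right)^{2} = 2 \cdot 11^{2} \left(-14\right)^{2} = 2 \cdot 121 \cdot 196 = 242 \cdot 196 = 47432$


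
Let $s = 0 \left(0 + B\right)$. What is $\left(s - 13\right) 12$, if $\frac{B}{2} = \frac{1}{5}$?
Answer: $-156$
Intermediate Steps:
$B = \frac{2}{5} \approx 0.4$
$s = 0$ ($s = 0 \left(0 + \frac{2}{5}\right) = 0 \cdot \frac{2}{5} = 0$)
$\left(s - 13\right) 12 = \left(0 - 13\right) 12 = \left(-13\right) 12 = -156$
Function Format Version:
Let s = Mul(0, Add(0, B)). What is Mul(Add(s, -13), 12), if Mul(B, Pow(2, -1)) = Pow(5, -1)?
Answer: -156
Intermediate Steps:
B = Rational(2, 5) (B = Mul(2, Pow(5, -1)) = Mul(2, Rational(1, 5)) = Rational(2, 5) ≈ 0.40000)
s = 0 (s = Mul(0, Add(0, Rational(2, 5))) = Mul(0, Rational(2, 5)) = 0)
Mul(Add(s, -13), 12) = Mul(Add(0, -13), 12) = Mul(-13, 12) = -156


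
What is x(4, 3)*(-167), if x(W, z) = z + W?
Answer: -1169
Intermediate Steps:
x(W, z) = W + z
x(4, 3)*(-167) = (4 + 3)*(-167) = 7*(-167) = -1169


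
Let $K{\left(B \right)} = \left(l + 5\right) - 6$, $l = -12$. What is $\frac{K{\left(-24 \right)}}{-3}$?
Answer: $\frac{13}{3} \approx 4.3333$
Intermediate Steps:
$K{\left(B \right)} = -13$ ($K{\left(B \right)} = \left(-12 + 5\right) - 6 = -7 - 6 = -13$)
$\frac{K{\left(-24 \right)}}{-3} = \frac{1}{-3} \left(-13\right) = \left(- \frac{1}{3}\right) \left(-13\right) = \frac{13}{3}$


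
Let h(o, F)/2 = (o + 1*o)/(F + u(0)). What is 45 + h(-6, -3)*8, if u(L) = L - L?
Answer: 109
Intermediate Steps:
u(L) = 0
h(o, F) = 4*o/F (h(o, F) = 2*((o + 1*o)/(F + 0)) = 2*((o + o)/F) = 2*((2*o)/F) = 2*(2*o/F) = 4*o/F)
45 + h(-6, -3)*8 = 45 + (4*(-6)/(-3))*8 = 45 + (4*(-6)*(-1/3))*8 = 45 + 8*8 = 45 + 64 = 109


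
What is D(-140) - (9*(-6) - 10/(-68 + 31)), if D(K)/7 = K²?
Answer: 5078388/37 ≈ 1.3725e+5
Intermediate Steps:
D(K) = 7*K²
D(-140) - (9*(-6) - 10/(-68 + 31)) = 7*(-140)² - (9*(-6) - 10/(-68 + 31)) = 7*19600 - (-54 - 10/(-37)) = 137200 - (-54 - 1/37*(-10)) = 137200 - (-54 + 10/37) = 137200 - 1*(-1988/37) = 137200 + 1988/37 = 5078388/37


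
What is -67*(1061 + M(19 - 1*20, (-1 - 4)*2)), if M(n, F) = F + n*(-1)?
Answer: -70484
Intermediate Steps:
M(n, F) = F - n
-67*(1061 + M(19 - 1*20, (-1 - 4)*2)) = -67*(1061 + ((-1 - 4)*2 - (19 - 1*20))) = -67*(1061 + (-5*2 - (19 - 20))) = -67*(1061 + (-10 - 1*(-1))) = -67*(1061 + (-10 + 1)) = -67*(1061 - 9) = -67*1052 = -70484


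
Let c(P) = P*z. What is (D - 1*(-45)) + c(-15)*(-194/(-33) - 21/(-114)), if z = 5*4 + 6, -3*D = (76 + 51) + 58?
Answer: -1493035/627 ≈ -2381.2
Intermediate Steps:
D = -185/3 (D = -((76 + 51) + 58)/3 = -(127 + 58)/3 = -1/3*185 = -185/3 ≈ -61.667)
z = 26 (z = 20 + 6 = 26)
c(P) = 26*P (c(P) = P*26 = 26*P)
(D - 1*(-45)) + c(-15)*(-194/(-33) - 21/(-114)) = (-185/3 - 1*(-45)) + (26*(-15))*(-194/(-33) - 21/(-114)) = (-185/3 + 45) - 390*(-194*(-1/33) - 21*(-1/114)) = -50/3 - 390*(194/33 + 7/38) = -50/3 - 390*7603/1254 = -50/3 - 494195/209 = -1493035/627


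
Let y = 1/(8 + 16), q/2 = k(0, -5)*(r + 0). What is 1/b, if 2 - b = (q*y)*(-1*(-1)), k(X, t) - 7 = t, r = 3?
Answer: 2/3 ≈ 0.66667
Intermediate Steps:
k(X, t) = 7 + t
q = 12 (q = 2*((7 - 5)*(3 + 0)) = 2*(2*3) = 2*6 = 12)
y = 1/24 ≈ 0.041667
b = 3/2 (b = 2 - 12*(1/24)*(-1*(-1)) = 2 - 1/2 = 3/2 ≈ 1.5000)
1/b = 1/(3/2) = 2/3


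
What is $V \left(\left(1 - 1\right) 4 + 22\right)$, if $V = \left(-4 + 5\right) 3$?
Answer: $66$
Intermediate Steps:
$V = 3$ ($V = 1 \cdot 3 = 3$)
$V \left(\left(1 - 1\right) 4 + 22\right) = 3 \left(\left(1 - 1\right) 4 + 22\right) = 3 \left(0 \cdot 4 + 22\right) = 3 \left(0 + 22\right) = 3 \cdot 22 = 66$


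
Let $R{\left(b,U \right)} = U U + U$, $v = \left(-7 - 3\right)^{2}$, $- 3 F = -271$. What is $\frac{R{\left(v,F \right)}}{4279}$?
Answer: $\frac{74254}{38511} \approx 1.9281$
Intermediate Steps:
$F = \frac{271}{3}$ ($F = \left(- \frac{1}{3}\right) \left(-271\right) = \frac{271}{3} \approx 90.333$)
$v = 100$ ($v = \left(-10\right)^{2} = 100$)
$R{\left(b,U \right)} = U + U^{2}$ ($R{\left(b,U \right)} = U^{2} + U = U + U^{2}$)
$\frac{R{\left(v,F \right)}}{4279} = \frac{\frac{271}{3} \left(1 + \frac{271}{3}\right)}{4279} = \frac{271}{3} \cdot \frac{274}{3} \cdot \frac{1}{4279} = \frac{74254}{9} \cdot \frac{1}{4279} = \frac{74254}{38511}$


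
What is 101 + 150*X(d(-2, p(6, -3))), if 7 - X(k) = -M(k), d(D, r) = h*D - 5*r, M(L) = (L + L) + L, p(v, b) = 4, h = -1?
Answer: -6949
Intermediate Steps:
M(L) = 3*L (M(L) = 2*L + L = 3*L)
d(D, r) = -D - 5*r
X(k) = 7 + 3*k (X(k) = 7 - (-1)*3*k = 7 - (-3)*k = 7 + 3*k)
101 + 150*X(d(-2, p(6, -3))) = 101 + 150*(7 + 3*(-1*(-2) - 5*4)) = 101 + 150*(7 + 3*(2 - 20)) = 101 + 150*(7 + 3*(-18)) = 101 + 150*(7 - 54) = 101 + 150*(-47) = 101 - 7050 = -6949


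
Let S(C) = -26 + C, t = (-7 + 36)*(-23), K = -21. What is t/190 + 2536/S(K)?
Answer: -513189/8930 ≈ -57.468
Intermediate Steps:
t = -667 (t = 29*(-23) = -667)
t/190 + 2536/S(K) = -667/190 + 2536/(-26 - 21) = -667*1/190 + 2536/(-47) = -667/190 + 2536*(-1/47) = -667/190 - 2536/47 = -513189/8930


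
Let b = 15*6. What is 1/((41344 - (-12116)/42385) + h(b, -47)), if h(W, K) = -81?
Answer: 42385/1748944371 ≈ 2.4235e-5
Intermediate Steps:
b = 90
1/((41344 - (-12116)/42385) + h(b, -47)) = 1/((41344 - (-12116)/42385) - 81) = 1/((41344 - 1*(-12116/42385)) - 81) = 1/((41344 + 12116/42385) - 81) = 1/(1752377556/42385 - 81) = 1/(1748944371/42385) = 42385/1748944371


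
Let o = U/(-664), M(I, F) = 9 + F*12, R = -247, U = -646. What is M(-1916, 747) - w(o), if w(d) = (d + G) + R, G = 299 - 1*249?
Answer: 3044117/332 ≈ 9169.0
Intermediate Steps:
G = 50 (G = 299 - 249 = 50)
M(I, F) = 9 + 12*F
o = 323/332 (o = -646/(-664) = -646*(-1/664) = 323/332 ≈ 0.97289)
w(d) = -197 + d (w(d) = (d + 50) - 247 = (50 + d) - 247 = -197 + d)
M(-1916, 747) - w(o) = (9 + 12*747) - (-197 + 323/332) = (9 + 8964) - 1*(-65081/332) = 8973 + 65081/332 = 3044117/332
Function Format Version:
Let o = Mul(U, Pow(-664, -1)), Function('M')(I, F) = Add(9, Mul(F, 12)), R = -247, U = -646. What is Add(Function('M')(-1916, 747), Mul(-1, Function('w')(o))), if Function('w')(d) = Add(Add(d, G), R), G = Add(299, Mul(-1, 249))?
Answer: Rational(3044117, 332) ≈ 9169.0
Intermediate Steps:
G = 50 (G = Add(299, -249) = 50)
Function('M')(I, F) = Add(9, Mul(12, F))
o = Rational(323, 332) (o = Mul(-646, Pow(-664, -1)) = Mul(-646, Rational(-1, 664)) = Rational(323, 332) ≈ 0.97289)
Function('w')(d) = Add(-197, d) (Function('w')(d) = Add(Add(d, 50), -247) = Add(Add(50, d), -247) = Add(-197, d))
Add(Function('M')(-1916, 747), Mul(-1, Function('w')(o))) = Add(Add(9, Mul(12, 747)), Mul(-1, Add(-197, Rational(323, 332)))) = Add(Add(9, 8964), Mul(-1, Rational(-65081, 332))) = Add(8973, Rational(65081, 332)) = Rational(3044117, 332)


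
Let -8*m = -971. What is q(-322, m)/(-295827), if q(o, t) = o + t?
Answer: 535/788872 ≈ 0.00067818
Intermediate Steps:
m = 971/8 (m = -1/8*(-971) = 971/8 ≈ 121.38)
q(-322, m)/(-295827) = (-322 + 971/8)/(-295827) = -1605/8*(-1/295827) = 535/788872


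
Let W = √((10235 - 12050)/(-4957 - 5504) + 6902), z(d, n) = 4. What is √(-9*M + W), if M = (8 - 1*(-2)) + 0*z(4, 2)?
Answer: √(-9044010 + 317*√693592513)/317 ≈ 2.6307*I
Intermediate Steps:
M = 10 (M = (8 - 1*(-2)) + 0*4 = (8 + 2) + 0 = 10 + 0 = 10)
W = √693592513/317 (W = √(-1815/(-10461) + 6902) = √(-1815*(-1/10461) + 6902) = √(55/317 + 6902) = √(2187989/317) = √693592513/317 ≈ 83.079)
√(-9*M + W) = √(-9*10 + √693592513/317) = √(-90 + √693592513/317)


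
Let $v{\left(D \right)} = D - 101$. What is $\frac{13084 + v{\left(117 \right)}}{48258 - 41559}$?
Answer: $\frac{13100}{6699} \approx 1.9555$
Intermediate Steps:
$v{\left(D \right)} = -101 + D$ ($v{\left(D \right)} = D - 101 = -101 + D$)
$\frac{13084 + v{\left(117 \right)}}{48258 - 41559} = \frac{13084 + \left(-101 + 117\right)}{48258 - 41559} = \frac{13084 + 16}{6699} = 13100 \cdot \frac{1}{6699} = \frac{13100}{6699}$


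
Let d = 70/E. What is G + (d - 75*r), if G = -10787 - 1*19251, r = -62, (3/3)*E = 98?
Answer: -177711/7 ≈ -25387.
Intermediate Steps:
E = 98
G = -30038 (G = -10787 - 19251 = -30038)
d = 5/7 (d = 70/98 = 70*(1/98) = 5/7 ≈ 0.71429)
G + (d - 75*r) = -30038 + (5/7 - 75*(-62)) = -30038 + (5/7 + 4650) = -30038 + 32555/7 = -177711/7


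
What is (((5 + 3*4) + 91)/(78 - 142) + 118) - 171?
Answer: -875/16 ≈ -54.688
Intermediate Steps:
(((5 + 3*4) + 91)/(78 - 142) + 118) - 171 = (((5 + 12) + 91)/(-64) + 118) - 171 = ((17 + 91)*(-1/64) + 118) - 171 = (108*(-1/64) + 118) - 171 = (-27/16 + 118) - 171 = 1861/16 - 171 = -875/16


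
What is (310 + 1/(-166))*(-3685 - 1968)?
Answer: -290897727/166 ≈ -1.7524e+6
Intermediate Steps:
(310 + 1/(-166))*(-3685 - 1968) = (310 - 1/166)*(-5653) = (51459/166)*(-5653) = -290897727/166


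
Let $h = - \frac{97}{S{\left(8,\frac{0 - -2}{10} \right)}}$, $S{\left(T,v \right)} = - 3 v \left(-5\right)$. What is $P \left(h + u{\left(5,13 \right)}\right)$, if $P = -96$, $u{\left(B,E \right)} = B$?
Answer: $2624$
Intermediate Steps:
$S{\left(T,v \right)} = 15 v$
$h = - \frac{97}{3}$ ($h = - \frac{97}{15 \frac{0 - -2}{10}} = - \frac{97}{15 \left(0 + 2\right) \frac{1}{10}} = - \frac{97}{15 \cdot 2 \cdot \frac{1}{10}} = - \frac{97}{15 \cdot \frac{1}{5}} = - \frac{97}{3} \approx -32.333$)
$P \left(h + u{\left(5,13 \right)}\right) = - 96 \left(- \frac{97}{3} + 5\right) = \left(-96\right) \left(- \frac{82}{3}\right) = 2624$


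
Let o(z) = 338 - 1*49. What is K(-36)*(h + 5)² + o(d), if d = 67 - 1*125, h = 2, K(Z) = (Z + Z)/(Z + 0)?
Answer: 387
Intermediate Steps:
K(Z) = 2 (K(Z) = (2*Z)/Z = 2)
d = -58 (d = 67 - 125 = -58)
o(z) = 289 (o(z) = 338 - 49 = 289)
K(-36)*(h + 5)² + o(d) = 2*(2 + 5)² + 289 = 2*7² + 289 = 2*49 + 289 = 98 + 289 = 387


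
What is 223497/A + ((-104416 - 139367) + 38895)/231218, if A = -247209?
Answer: -897602517/501396233 ≈ -1.7902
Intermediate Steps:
223497/A + ((-104416 - 139367) + 38895)/231218 = 223497/(-247209) + ((-104416 - 139367) + 38895)/231218 = 223497*(-1/247209) + (-243783 + 38895)*(1/231218) = -3921/4337 - 204888*1/231218 = -3921/4337 - 102444/115609 = -897602517/501396233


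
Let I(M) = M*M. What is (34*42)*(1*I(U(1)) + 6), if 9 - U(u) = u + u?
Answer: 78540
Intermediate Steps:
U(u) = 9 - 2*u (U(u) = 9 - (u + u) = 9 - 2*u)
I(M) = M²
(34*42)*(1*I(U(1)) + 6) = (34*42)*(1*(9 - 2*1)² + 6) = 1428*(1*(9 - 2)² + 6) = 1428*(1*7² + 6) = 1428*(1*49 + 6) = 1428*(49 + 6) = 1428*55 = 78540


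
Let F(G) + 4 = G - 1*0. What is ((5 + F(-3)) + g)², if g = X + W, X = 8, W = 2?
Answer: 64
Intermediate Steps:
g = 10 (g = 8 + 2 = 10)
F(G) = -4 + G (F(G) = -4 + (G - 1*0) = -4 + (G + 0) = -4 + G)
((5 + F(-3)) + g)² = ((5 + (-4 - 3)) + 10)² = ((5 - 7) + 10)² = (-2 + 10)² = 8² = 64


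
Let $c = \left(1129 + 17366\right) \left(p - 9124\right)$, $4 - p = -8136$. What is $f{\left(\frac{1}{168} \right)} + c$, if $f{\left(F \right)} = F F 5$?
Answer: $- \frac{513650833915}{28224} \approx -1.8199 \cdot 10^{7}$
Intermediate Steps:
$p = 8140$ ($p = 4 - -8136 = 4 + 8136 = 8140$)
$c = -18199080$ ($c = \left(1129 + 17366\right) \left(8140 - 9124\right) = 18495 \left(-984\right) = -18199080$)
$f{\left(F \right)} = 5 F^{2}$ ($f{\left(F \right)} = F^{2} \cdot 5 = 5 F^{2}$)
$f{\left(\frac{1}{168} \right)} + c = 5 \left(\frac{1}{168}\right)^{2} - 18199080 = \frac{5}{28224} - 18199080 = - \frac{513650833915}{28224}$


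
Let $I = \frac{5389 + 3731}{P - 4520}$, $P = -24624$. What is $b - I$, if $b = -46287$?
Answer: $- \frac{168622401}{3643} \approx -46287.0$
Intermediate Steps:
$I = - \frac{1140}{3643}$ ($I = \frac{5389 + 3731}{-24624 - 4520} = \frac{9120}{-29144} = 9120 \left(- \frac{1}{29144}\right) = - \frac{1140}{3643} \approx -0.31293$)
$b - I = -46287 - - \frac{1140}{3643} = -46287 + \frac{1140}{3643} = - \frac{168622401}{3643}$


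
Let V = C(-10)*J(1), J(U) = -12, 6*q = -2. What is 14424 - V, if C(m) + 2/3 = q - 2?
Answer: 14388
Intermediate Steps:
q = -1/3 (q = (1/6)*(-2) = -1/3 ≈ -0.33333)
C(m) = -3 (C(m) = -2/3 + (-1/3 - 2) = -2/3 - 7/3 = -3)
V = 36 (V = -3*(-12) = 36)
14424 - V = 14424 - 1*36 = 14424 - 36 = 14388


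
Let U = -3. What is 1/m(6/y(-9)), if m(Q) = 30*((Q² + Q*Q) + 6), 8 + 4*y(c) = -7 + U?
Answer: 3/860 ≈ 0.0034884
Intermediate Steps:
y(c) = -9/2 (y(c) = -2 + (-7 - 3)/4 = -2 + (¼)*(-10) = -2 - 5/2 = -9/2)
m(Q) = 180 + 60*Q² (m(Q) = 30*((Q² + Q²) + 6) = 30*(2*Q² + 6) = 30*(6 + 2*Q²) = 180 + 60*Q²)
1/m(6/y(-9)) = 1/(180 + 60*(6/(-9/2))²) = 1/(180 + 60*(6*(-2/9))²) = 1/(180 + 60*(-4/3)²) = 1/(180 + 60*(16/9)) = 1/(180 + 320/3) = 1/(860/3) = 3/860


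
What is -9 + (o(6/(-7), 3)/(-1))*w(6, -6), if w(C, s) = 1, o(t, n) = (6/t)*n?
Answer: 12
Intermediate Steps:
o(t, n) = 6*n/t
-9 + (o(6/(-7), 3)/(-1))*w(6, -6) = -9 + ((6*3/(6/(-7)))/(-1))*1 = -9 + ((6*3/(6*(-⅐)))*(-1))*1 = -9 + ((6*3/(-6/7))*(-1))*1 = -9 + ((6*3*(-7/6))*(-1))*1 = -9 - 21*(-1)*1 = -9 + 21*1 = -9 + 21 = 12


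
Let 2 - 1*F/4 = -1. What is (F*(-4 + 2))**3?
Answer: -13824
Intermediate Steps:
F = 12 (F = 8 - 4*(-1) = 8 + 4 = 12)
(F*(-4 + 2))**3 = (12*(-4 + 2))**3 = (12*(-2))**3 = (-24)**3 = -13824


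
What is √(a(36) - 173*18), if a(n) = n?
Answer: 9*I*√38 ≈ 55.48*I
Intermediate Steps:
√(a(36) - 173*18) = √(36 - 173*18) = √(36 - 3114) = √(-3078) = 9*I*√38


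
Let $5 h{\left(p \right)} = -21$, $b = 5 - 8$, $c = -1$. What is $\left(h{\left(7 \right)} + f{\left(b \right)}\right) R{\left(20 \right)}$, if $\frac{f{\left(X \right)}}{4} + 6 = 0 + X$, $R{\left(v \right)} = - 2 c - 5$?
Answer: $\frac{603}{5} \approx 120.6$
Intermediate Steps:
$R{\left(v \right)} = -3$ ($R{\left(v \right)} = \left(-2\right) \left(-1\right) - 5 = 2 - 5 = -3$)
$b = -3$ ($b = 5 - 8 = -3$)
$h{\left(p \right)} = - \frac{21}{5}$ ($h{\left(p \right)} = \frac{1}{5} \left(-21\right) = - \frac{21}{5}$)
$f{\left(X \right)} = -24 + 4 X$ ($f{\left(X \right)} = -24 + 4 \left(0 + X\right) = -24 + 4 X$)
$\left(h{\left(7 \right)} + f{\left(b \right)}\right) R{\left(20 \right)} = \left(- \frac{21}{5} + \left(-24 + 4 \left(-3\right)\right)\right) \left(-3\right) = \left(- \frac{21}{5} - 36\right) \left(-3\right) = \left(- \frac{201}{5}\right) \left(-3\right) = \frac{603}{5}$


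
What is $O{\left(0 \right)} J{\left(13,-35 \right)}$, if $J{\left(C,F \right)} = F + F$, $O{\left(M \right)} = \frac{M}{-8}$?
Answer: $0$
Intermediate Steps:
$O{\left(M \right)} = - \frac{M}{8}$ ($O{\left(M \right)} = M \left(- \frac{1}{8}\right) = - \frac{M}{8}$)
$J{\left(C,F \right)} = 2 F$
$O{\left(0 \right)} J{\left(13,-35 \right)} = \left(- \frac{1}{8}\right) 0 \cdot 2 \left(-35\right) = 0 \left(-70\right) = 0$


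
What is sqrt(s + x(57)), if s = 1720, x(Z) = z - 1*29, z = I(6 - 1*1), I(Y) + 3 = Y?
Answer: sqrt(1693) ≈ 41.146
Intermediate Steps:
I(Y) = -3 + Y
z = 2 (z = -3 + (6 - 1*1) = -3 + (6 - 1) = -3 + 5 = 2)
x(Z) = -27 (x(Z) = 2 - 1*29 = 2 - 29 = -27)
sqrt(s + x(57)) = sqrt(1720 - 27) = sqrt(1693)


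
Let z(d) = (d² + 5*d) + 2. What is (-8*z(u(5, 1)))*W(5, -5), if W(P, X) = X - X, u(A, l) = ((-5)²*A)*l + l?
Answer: 0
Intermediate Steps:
u(A, l) = l + 25*A*l (u(A, l) = (25*A)*l + l = 25*A*l + l = l + 25*A*l)
W(P, X) = 0
z(d) = 2 + d² + 5*d
(-8*z(u(5, 1)))*W(5, -5) = -8*(2 + (1*(1 + 25*5))² + 5*(1*(1 + 25*5)))*0 = -8*(2 + (1*(1 + 125))² + 5*(1*(1 + 125)))*0 = -8*(2 + (1*126)² + 5*(1*126))*0 = -8*(2 + 126² + 5*126)*0 = -8*(2 + 15876 + 630)*0 = -8*16508*0 = -132064*0 = 0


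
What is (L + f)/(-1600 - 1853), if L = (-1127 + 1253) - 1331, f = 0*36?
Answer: 1205/3453 ≈ 0.34897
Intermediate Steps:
f = 0
L = -1205 (L = 126 - 1331 = -1205)
(L + f)/(-1600 - 1853) = (-1205 + 0)/(-1600 - 1853) = -1205/(-3453) = -1205*(-1/3453) = 1205/3453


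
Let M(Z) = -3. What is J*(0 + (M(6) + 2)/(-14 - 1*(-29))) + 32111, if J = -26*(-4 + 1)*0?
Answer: 32111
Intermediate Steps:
J = 0 (J = -(-78)*0 = -26*0 = 0)
J*(0 + (M(6) + 2)/(-14 - 1*(-29))) + 32111 = 0*(0 + (-3 + 2)/(-14 - 1*(-29))) + 32111 = 0*(0 - 1/(-14 + 29)) + 32111 = 0*(0 - 1/15) + 32111 = 0*(-1/15) + 32111 = 0 + 32111 = 32111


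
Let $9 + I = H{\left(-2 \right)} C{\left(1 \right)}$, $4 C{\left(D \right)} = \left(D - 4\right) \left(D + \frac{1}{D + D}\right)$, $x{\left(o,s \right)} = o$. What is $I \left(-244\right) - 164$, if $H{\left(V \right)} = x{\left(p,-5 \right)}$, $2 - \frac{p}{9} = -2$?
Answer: $11914$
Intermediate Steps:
$p = 36$ ($p = 18 - -18 = 18 + 18 = 36$)
$C{\left(D \right)} = \frac{\left(-4 + D\right) \left(D + \frac{1}{2 D}\right)}{4}$ ($C{\left(D \right)} = \frac{\left(D - 4\right) \left(D + \frac{1}{D + D}\right)}{4} = \frac{\left(-4 + D\right) \left(D + \frac{1}{2 D}\right)}{4}$)
$H{\left(V \right)} = 36$
$I = - \frac{99}{2}$ ($I = -9 + 36 \left(\frac{1}{8} - 1 - \frac{1}{2 \cdot 1} + \frac{1^{2}}{4}\right) = -9 + 36 \left(\frac{1}{8} - 1 - \frac{1}{2} + \frac{1}{4} \cdot 1\right) = -9 + 36 \left(\frac{1}{8} - 1 - \frac{1}{2} + \frac{1}{4}\right) = -9 + 36 \left(- \frac{9}{8}\right) = -9 - \frac{81}{2} = - \frac{99}{2} \approx -49.5$)
$I \left(-244\right) - 164 = \left(- \frac{99}{2}\right) \left(-244\right) - 164 = 12078 - 164 = 11914$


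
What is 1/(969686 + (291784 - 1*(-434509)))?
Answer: 1/1695979 ≈ 5.8963e-7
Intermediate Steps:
1/(969686 + (291784 - 1*(-434509))) = 1/(969686 + (291784 + 434509)) = 1/(969686 + 726293) = 1/1695979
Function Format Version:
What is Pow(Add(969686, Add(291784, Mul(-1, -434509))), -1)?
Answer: Rational(1, 1695979) ≈ 5.8963e-7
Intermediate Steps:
Pow(Add(969686, Add(291784, Mul(-1, -434509))), -1) = Pow(Add(969686, Add(291784, 434509)), -1) = Pow(Add(969686, 726293), -1) = Pow(1695979, -1) = Rational(1, 1695979)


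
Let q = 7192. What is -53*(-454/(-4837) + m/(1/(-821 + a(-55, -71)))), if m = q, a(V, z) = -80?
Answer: 1661217205050/4837 ≈ 3.4344e+8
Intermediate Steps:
m = 7192
-53*(-454/(-4837) + m/(1/(-821 + a(-55, -71)))) = -53*(-454/(-4837) + 7192/(1/(-821 - 80))) = -53*(-454*(-1/4837) + 7192/(1/(-901))) = -53*(454/4837 + 7192/(-1/901)) = -53*(454/4837 + 7192*(-901)) = -53*(454/4837 - 6479992) = -53*(-31343720850/4837) = 1661217205050/4837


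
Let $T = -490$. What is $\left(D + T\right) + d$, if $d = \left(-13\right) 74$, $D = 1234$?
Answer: $-218$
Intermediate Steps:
$d = -962$
$\left(D + T\right) + d = \left(1234 - 490\right) - 962 = 744 - 962 = -218$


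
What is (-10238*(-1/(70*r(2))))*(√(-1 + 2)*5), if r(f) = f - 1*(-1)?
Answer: 5119/21 ≈ 243.76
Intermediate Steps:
r(f) = 1 + f (r(f) = f + 1 = 1 + f)
(-10238*(-1/(70*r(2))))*(√(-1 + 2)*5) = (-10238*(-1/(70*(1 + 2))))*(√(-1 + 2)*5) = (-10238/((7*3)*(-10)))*(√1*5) = (-10238/(21*(-10)))*(1*5) = -10238/(-210)*5 = -10238*(-1/210)*5 = (5119/105)*5 = 5119/21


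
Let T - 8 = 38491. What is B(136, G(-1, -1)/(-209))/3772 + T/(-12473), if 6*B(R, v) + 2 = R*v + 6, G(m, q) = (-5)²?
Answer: -45533909671/14749596906 ≈ -3.0871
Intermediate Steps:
T = 38499 (T = 8 + 38491 = 38499)
G(m, q) = 25
B(R, v) = ⅔ + R*v/6 (B(R, v) = -⅓ + (R*v + 6)/6 = -⅓ + (6 + R*v)/6 = -⅓ + (1 + R*v/6) = ⅔ + R*v/6)
B(136, G(-1, -1)/(-209))/3772 + T/(-12473) = (⅔ + (⅙)*136*(25/(-209)))/3772 + 38499/(-12473) = (⅔ + (⅙)*136*(25*(-1/209)))*(1/3772) + 38499*(-1/12473) = (⅔ + (⅙)*136*(-25/209))*(1/3772) - 38499/12473 = (⅔ - 1700/627)*(1/3772) - 38499/12473 = -1282/627*1/3772 - 38499/12473 = -641/1182522 - 38499/12473 = -45533909671/14749596906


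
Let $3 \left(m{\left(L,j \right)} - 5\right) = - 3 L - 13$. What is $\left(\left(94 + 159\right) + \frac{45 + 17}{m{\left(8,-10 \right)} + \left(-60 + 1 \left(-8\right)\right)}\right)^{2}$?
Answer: $\frac{812022016}{12769} \approx 63593.0$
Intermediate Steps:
$m{\left(L,j \right)} = \frac{2}{3} - L$ ($m{\left(L,j \right)} = 5 + \frac{- 3 L - 13}{3} = 5 + \frac{-13 - 3 L}{3} = 5 - \left(\frac{13}{3} + L\right) = \frac{2}{3} - L$)
$\left(\left(94 + 159\right) + \frac{45 + 17}{m{\left(8,-10 \right)} + \left(-60 + 1 \left(-8\right)\right)}\right)^{2} = \left(\left(94 + 159\right) + \frac{45 + 17}{\left(\frac{2}{3} - 8\right) + \left(-60 + 1 \left(-8\right)\right)}\right)^{2} = \left(253 + \frac{62}{\left(\frac{2}{3} - 8\right) - 68}\right)^{2} = \left(253 + \frac{62}{- \frac{22}{3} - 68}\right)^{2} = \left(253 + \frac{62}{- \frac{226}{3}}\right)^{2} = \left(253 + 62 \left(- \frac{3}{226}\right)\right)^{2} = \left(253 - \frac{93}{113}\right)^{2} = \left(\frac{28496}{113}\right)^{2} = \frac{812022016}{12769}$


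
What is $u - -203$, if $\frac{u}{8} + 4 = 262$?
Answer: $2267$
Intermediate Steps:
$u = 2064$ ($u = -32 + 8 \cdot 262 = -32 + 2096 = 2064$)
$u - -203 = 2064 - -203 = 2064 + 203 = 2267$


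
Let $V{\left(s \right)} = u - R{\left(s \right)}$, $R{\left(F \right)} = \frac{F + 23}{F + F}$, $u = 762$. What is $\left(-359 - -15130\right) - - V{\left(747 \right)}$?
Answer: $\frac{11602766}{747} \approx 15532.0$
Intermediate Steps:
$R{\left(F \right)} = \frac{23 + F}{2 F}$
$V{\left(s \right)} = 762 - \frac{23 + s}{2 s}$
$\left(-359 - -15130\right) - - V{\left(747 \right)} = \left(-359 - -15130\right) - - \frac{-23 + 1523 \cdot 747}{2 \cdot 747} = \left(-359 + 15130\right) - - \frac{-23 + 1137681}{2 \cdot 747} = 14771 - - \frac{1137658}{2 \cdot 747} = 14771 - \left(-1\right) \frac{568829}{747} = 14771 - - \frac{568829}{747} = 14771 + \frac{568829}{747} = \frac{11602766}{747}$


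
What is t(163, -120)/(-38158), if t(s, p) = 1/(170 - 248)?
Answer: 1/2976324 ≈ 3.3599e-7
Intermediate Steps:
t(s, p) = -1/78 (t(s, p) = 1/(-78) = -1/78)
t(163, -120)/(-38158) = -1/78/(-38158) = -1/78*(-1/38158) = 1/2976324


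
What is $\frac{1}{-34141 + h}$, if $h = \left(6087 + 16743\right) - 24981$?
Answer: $- \frac{1}{36292} \approx -2.7554 \cdot 10^{-5}$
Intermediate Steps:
$h = -2151$ ($h = 22830 - 24981 = -2151$)
$\frac{1}{-34141 + h} = \frac{1}{-34141 - 2151} = \frac{1}{-36292} = - \frac{1}{36292}$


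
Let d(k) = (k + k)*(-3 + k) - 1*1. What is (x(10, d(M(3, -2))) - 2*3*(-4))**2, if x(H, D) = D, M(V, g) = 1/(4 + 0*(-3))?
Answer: 29929/64 ≈ 467.64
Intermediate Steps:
M(V, g) = 1/4 (M(V, g) = 1/(4 + 0) = 1/4)
d(k) = -1 + 2*k*(-3 + k) (d(k) = (2*k)*(-3 + k) - 1 = 2*k*(-3 + k) - 1 = -1 + 2*k*(-3 + k))
(x(10, d(M(3, -2))) - 2*3*(-4))**2 = ((-1 - 6*1/4 + 2*(1/4)**2) - 2*3*(-4))**2 = ((-1 - 3/2 + 2*(1/16)) - 6*(-4))**2 = ((-1 - 3/2 + 1/8) + 24)**2 = (-19/8 + 24)**2 = (173/8)**2 = 29929/64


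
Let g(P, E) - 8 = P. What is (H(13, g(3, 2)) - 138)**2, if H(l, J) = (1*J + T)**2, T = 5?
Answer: 13924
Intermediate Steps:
g(P, E) = 8 + P
H(l, J) = (5 + J)**2 (H(l, J) = (1*J + 5)**2 = (J + 5)**2 = (5 + J)**2)
(H(13, g(3, 2)) - 138)**2 = ((5 + (8 + 3))**2 - 138)**2 = ((5 + 11)**2 - 138)**2 = (16**2 - 138)**2 = (256 - 138)**2 = 118**2 = 13924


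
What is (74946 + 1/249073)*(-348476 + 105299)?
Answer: -412671922979313/22643 ≈ -1.8225e+10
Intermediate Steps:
(74946 + 1/249073)*(-348476 + 105299) = (74946 + 1/249073)*(-243177) = (18667025059/249073)*(-243177) = -412671922979313/22643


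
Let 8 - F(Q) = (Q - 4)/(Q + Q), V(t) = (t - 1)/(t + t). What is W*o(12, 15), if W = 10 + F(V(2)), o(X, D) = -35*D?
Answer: -26775/2 ≈ -13388.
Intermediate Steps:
V(t) = (-1 + t)/(2*t) (V(t) = (-1 + t)/((2*t)) = (-1 + t)*(1/(2*t)) = (-1 + t)/(2*t))
F(Q) = 8 - (-4 + Q)/(2*Q) (F(Q) = 8 - (Q - 4)/(Q + Q) = 8 - (-4 + Q)/(2*Q))
W = 51/2 (W = 10 + (15/2 + 2/(((1/2)*(-1 + 2)/2))) = 10 + (15/2 + 2/(((1/2)*(1/2)*1))) = 10 + (15/2 + 2/(1/4)) = 10 + (15/2 + 2*4) = 10 + (15/2 + 8) = 10 + 31/2 = 51/2 ≈ 25.500)
W*o(12, 15) = 51*(-35*15)/2 = (51/2)*(-525) = -26775/2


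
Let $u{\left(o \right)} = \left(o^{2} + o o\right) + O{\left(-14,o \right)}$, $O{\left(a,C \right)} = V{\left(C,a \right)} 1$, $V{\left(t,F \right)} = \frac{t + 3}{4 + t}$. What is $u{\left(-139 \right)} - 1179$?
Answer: $\frac{5057641}{135} \approx 37464.0$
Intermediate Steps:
$V{\left(t,F \right)} = \frac{3 + t}{4 + t}$
$O{\left(a,C \right)} = \frac{3 + C}{4 + C}$ ($O{\left(a,C \right)} = \frac{3 + C}{4 + C} 1 = \frac{3 + C}{4 + C}$)
$u{\left(o \right)} = 2 o^{2} + \frac{3 + o}{4 + o}$ ($u{\left(o \right)} = \left(o^{2} + o o\right) + \frac{3 + o}{4 + o} = \left(o^{2} + o^{2}\right) + \frac{3 + o}{4 + o} = 2 o^{2} + \frac{3 + o}{4 + o}$)
$u{\left(-139 \right)} - 1179 = \frac{3 - 139 + 2 \left(-139\right)^{2} \left(4 - 139\right)}{4 - 139} - 1179 = \frac{3 - 139 + 2 \cdot 19321 \left(-135\right)}{-135} - 1179 = - \frac{3 - 139 - 5216670}{135} - 1179 = \left(- \frac{1}{135}\right) \left(-5216806\right) - 1179 = \frac{5216806}{135} - 1179 = \frac{5057641}{135}$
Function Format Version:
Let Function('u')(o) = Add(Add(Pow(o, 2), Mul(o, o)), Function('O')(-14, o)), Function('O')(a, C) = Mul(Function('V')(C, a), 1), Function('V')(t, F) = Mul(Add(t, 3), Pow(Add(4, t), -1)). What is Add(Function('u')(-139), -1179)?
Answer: Rational(5057641, 135) ≈ 37464.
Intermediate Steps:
Function('V')(t, F) = Mul(Pow(Add(4, t), -1), Add(3, t)) (Function('V')(t, F) = Mul(Add(3, t), Pow(Add(4, t), -1)) = Mul(Pow(Add(4, t), -1), Add(3, t)))
Function('O')(a, C) = Mul(Pow(Add(4, C), -1), Add(3, C)) (Function('O')(a, C) = Mul(Mul(Pow(Add(4, C), -1), Add(3, C)), 1) = Mul(Pow(Add(4, C), -1), Add(3, C)))
Function('u')(o) = Add(Mul(2, Pow(o, 2)), Mul(Pow(Add(4, o), -1), Add(3, o))) (Function('u')(o) = Add(Add(Pow(o, 2), Mul(o, o)), Mul(Pow(Add(4, o), -1), Add(3, o))) = Add(Add(Pow(o, 2), Pow(o, 2)), Mul(Pow(Add(4, o), -1), Add(3, o))) = Add(Mul(2, Pow(o, 2)), Mul(Pow(Add(4, o), -1), Add(3, o))))
Add(Function('u')(-139), -1179) = Add(Mul(Pow(Add(4, -139), -1), Add(3, -139, Mul(2, Pow(-139, 2), Add(4, -139)))), -1179) = Add(Mul(Pow(-135, -1), Add(3, -139, Mul(2, 19321, -135))), -1179) = Add(Mul(Rational(-1, 135), Add(3, -139, -5216670)), -1179) = Add(Mul(Rational(-1, 135), -5216806), -1179) = Add(Rational(5216806, 135), -1179) = Rational(5057641, 135)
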